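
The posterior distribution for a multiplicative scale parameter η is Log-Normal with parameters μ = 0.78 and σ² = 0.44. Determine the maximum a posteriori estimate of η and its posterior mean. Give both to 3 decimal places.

Mode = exp(μ − σ²) = exp(0.34) = 1.405.
Mean = exp(μ + σ²/2) = exp(1.000) = 2.718.
Right-skewed posterior ⇒ mode < mean.

MAP = 1.405, posterior mean = 2.718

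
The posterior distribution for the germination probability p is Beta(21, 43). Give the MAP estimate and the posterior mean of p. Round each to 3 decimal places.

MAP estimate = 0.323, posterior mean = 0.328

Mode = (21−1)/(21+43−2) = 20/62 = 0.323.
Mean = 21/(21+43) = 21/64 = 0.328.
Mean > mode: the posterior has a right tail.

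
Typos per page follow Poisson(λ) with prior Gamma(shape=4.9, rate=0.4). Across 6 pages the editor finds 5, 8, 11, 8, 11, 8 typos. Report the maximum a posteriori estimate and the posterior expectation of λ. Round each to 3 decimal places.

MAP = 8.578; posterior mean = 8.734

Σ counts = 51. Posterior: Gamma(shape = 4.9+51 = 55.9, rate = 0.4+6 = 6.4).
Mode = (α−1)/β = 54.9/6.4 = 8.578.
Mean = α/β = 55.9/6.4 = 8.734.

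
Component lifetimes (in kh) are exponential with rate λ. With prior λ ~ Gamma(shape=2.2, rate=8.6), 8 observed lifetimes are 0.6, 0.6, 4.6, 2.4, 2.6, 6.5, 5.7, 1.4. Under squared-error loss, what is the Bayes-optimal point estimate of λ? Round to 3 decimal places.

0.309

Σ times = 24.4. Posterior: Gamma(shape = 2.2+8 = 10.2, rate = 8.6+24.4 = 33.0).
Mode = (α−1)/β = 9.2/33.0 = 0.279.
Mean = α/β = 10.2/33.0 = 0.309.
Squared-error loss ⇒ the optimal estimator is the posterior mean.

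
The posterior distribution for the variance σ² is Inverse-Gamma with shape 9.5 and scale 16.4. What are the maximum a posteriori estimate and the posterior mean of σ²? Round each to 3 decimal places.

Mode = β/(α+1) = 16.4/10.5 = 1.562.
Mean = β/(α−1) = 16.4/8.5 = 1.929.
The mean is pulled above the mode by the posterior's right skew.

maximum a posteriori estimate = 1.562, posterior mean = 1.929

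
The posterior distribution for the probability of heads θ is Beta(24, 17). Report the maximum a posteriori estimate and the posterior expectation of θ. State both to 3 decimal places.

MAP = 0.590, posterior mean = 0.585

Mode = (24−1)/(24+17−2) = 23/39 = 0.590.
Mean = 24/(24+17) = 24/41 = 0.585.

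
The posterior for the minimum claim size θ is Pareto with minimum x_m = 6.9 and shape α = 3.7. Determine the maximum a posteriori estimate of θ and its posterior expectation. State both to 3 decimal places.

The Pareto density is strictly decreasing on [x_m, ∞), so the mode is x_m = 6.900.
Mean = α·x_m/(α−1) = 3.7·6.9/2.7 = 9.456.
Right-skewed posterior ⇒ mode < mean.

θ_MAP = 6.900, E[θ|data] = 9.456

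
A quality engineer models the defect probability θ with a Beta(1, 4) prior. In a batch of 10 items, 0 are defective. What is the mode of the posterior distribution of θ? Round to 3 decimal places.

Posterior: Beta(1+0, 4+10) = Beta(1, 14).
Since α = 1 ≤ 1 and β > 1, the Beta density is monotone decreasing on [0,1]; the mode is at 0.
Mean = 1/(1+14) = 0.067.
This is the posterior mode — the MAP estimate.

0.000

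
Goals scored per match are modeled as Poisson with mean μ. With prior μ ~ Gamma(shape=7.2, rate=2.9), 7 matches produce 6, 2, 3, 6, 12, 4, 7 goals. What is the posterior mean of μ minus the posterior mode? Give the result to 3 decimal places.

Σ counts = 40. Posterior: Gamma(shape = 7.2+40 = 47.2, rate = 2.9+7 = 9.9).
Mode = (α−1)/β = 46.2/9.9 = 4.667.
Mean = α/β = 47.2/9.9 = 4.768.
Difference = 4.768 − 4.667 = 0.101.
The mean is pulled above the mode by the posterior's right skew.

0.101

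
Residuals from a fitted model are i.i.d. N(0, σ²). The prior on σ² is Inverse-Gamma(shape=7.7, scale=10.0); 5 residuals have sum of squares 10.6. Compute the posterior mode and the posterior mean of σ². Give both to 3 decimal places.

posterior mode = 1.366, posterior mean = 1.663

Posterior: Inverse-Gamma(shape = 7.7+5/2 = 10.2, scale = 10.0+10.6/2 = 15.3).
Mode = β/(α+1) = 15.3/11.2 = 1.366.
Mean = β/(α−1) = 15.3/9.2 = 1.663.
The mean is pulled above the mode by the posterior's right skew.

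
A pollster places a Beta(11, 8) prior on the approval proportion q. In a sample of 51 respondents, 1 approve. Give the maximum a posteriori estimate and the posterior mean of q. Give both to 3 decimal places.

MAP: 0.162. Posterior mean: 0.171.

Posterior: Beta(11+1, 8+50) = Beta(12, 58).
Mode = (12−1)/(12+58−2) = 11/68 = 0.162.
Mean = 12/(12+58) = 12/70 = 0.171.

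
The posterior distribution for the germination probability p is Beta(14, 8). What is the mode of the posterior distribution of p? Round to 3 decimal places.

Mode = (14−1)/(14+8−2) = 13/20 = 0.650.
Mean = 14/(14+8) = 14/22 = 0.636.
This is the posterior mode — the MAP estimate.

0.650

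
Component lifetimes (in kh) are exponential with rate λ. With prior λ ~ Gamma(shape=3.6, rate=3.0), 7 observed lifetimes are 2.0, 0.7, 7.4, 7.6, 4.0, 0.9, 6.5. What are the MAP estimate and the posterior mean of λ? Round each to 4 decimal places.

Σ times = 29.1. Posterior: Gamma(shape = 3.6+7 = 10.6, rate = 3.0+29.1 = 32.1).
Mode = (α−1)/β = 9.6/32.1 = 0.2991.
Mean = α/β = 10.6/32.1 = 0.3302.

MAP = 0.2991, posterior mean = 0.3302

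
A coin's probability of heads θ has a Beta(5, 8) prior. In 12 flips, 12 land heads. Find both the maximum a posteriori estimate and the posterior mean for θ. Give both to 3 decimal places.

MAP = 0.696; posterior mean = 0.680

Posterior: Beta(5+12, 8+0) = Beta(17, 8).
Mode = (17−1)/(17+8−2) = 16/23 = 0.696.
Mean = 17/(17+8) = 17/25 = 0.680.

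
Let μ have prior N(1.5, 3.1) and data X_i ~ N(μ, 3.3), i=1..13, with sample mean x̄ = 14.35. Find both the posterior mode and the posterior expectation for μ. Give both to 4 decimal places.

MAP = 13.3774; posterior mean = 13.3774

Posterior for μ is Normal. Precision-weighted mean: (1/3.1·1.5 + 13/3.3·14.35) / (1/3.1 + 13/3.3) = 13.3774.
A Normal posterior is symmetric, so mode = mean.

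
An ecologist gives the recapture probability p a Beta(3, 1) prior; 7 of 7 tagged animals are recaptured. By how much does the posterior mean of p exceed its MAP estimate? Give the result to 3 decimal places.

-0.091

Posterior: Beta(3+7, 1+0) = Beta(10, 1).
Since β = 1 ≤ 1 and α > 1, the Beta density is monotone increasing on [0,1]; the mode is at 1.
Mean = 10/(10+1) = 0.909.
Difference = 0.909 − 1.000 = -0.091.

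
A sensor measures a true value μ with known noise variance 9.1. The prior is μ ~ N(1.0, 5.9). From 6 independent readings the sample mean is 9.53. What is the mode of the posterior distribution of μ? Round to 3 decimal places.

Posterior for μ is Normal. Precision-weighted mean: (1/5.9·1.0 + 6/9.1·9.53) / (1/5.9 + 6/9.1) = 7.786.
A Normal posterior is symmetric, so mode = mean.
This is the posterior mode — the MAP estimate.

7.786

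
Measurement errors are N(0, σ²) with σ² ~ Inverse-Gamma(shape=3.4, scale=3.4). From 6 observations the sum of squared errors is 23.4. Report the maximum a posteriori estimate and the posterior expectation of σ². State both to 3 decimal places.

Posterior: Inverse-Gamma(shape = 3.4+6/2 = 6.4, scale = 3.4+23.4/2 = 15.1).
Mode = β/(α+1) = 15.1/7.4 = 2.041.
Mean = β/(α−1) = 15.1/5.4 = 2.796.
Mean > mode: the posterior has a right tail.

σ²_MAP = 2.041, E[σ²|data] = 2.796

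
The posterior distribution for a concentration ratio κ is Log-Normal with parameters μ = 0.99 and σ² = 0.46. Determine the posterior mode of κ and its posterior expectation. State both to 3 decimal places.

MAP: 1.699. Posterior mean: 3.387.

Mode = exp(μ − σ²) = exp(0.53) = 1.699.
Mean = exp(μ + σ²/2) = exp(1.220) = 3.387.
The mean is pulled above the mode by the posterior's right skew.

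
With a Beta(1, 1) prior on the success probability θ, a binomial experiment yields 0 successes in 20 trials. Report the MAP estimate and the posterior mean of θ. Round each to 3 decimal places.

MAP = 0.000, posterior mean = 0.045

Posterior: Beta(1+0, 1+20) = Beta(1, 21).
Since α = 1 ≤ 1 and β > 1, the Beta density is monotone decreasing on [0,1]; the mode is at 0.
Mean = 1/(1+21) = 0.045.
Right-skewed posterior ⇒ mode < mean.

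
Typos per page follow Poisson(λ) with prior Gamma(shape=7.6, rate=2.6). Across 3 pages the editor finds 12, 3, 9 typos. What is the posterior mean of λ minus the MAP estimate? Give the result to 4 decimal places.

0.1786

Σ counts = 24. Posterior: Gamma(shape = 7.6+24 = 31.6, rate = 2.6+3 = 5.6).
Mode = (α−1)/β = 30.6/5.6 = 5.4643.
Mean = α/β = 31.6/5.6 = 5.6429.
Difference = 5.6429 − 5.4643 = 0.1786.
Mean > mode: the posterior has a right tail.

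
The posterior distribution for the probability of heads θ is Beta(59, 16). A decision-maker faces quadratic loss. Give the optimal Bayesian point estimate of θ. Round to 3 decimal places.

0.787

Mode = (59−1)/(59+16−2) = 58/73 = 0.795.
Mean = 59/(59+16) = 59/75 = 0.787.
Quadratic loss ⇒ the optimal estimator is the posterior mean.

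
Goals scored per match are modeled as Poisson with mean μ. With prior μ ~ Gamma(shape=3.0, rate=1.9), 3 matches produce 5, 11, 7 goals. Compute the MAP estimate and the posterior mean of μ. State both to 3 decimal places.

Σ counts = 23. Posterior: Gamma(shape = 3.0+23 = 26.0, rate = 1.9+3 = 4.9).
Mode = (α−1)/β = 25.0/4.9 = 5.102.
Mean = α/β = 26.0/4.9 = 5.306.

MAP estimate = 5.102, posterior mean = 5.306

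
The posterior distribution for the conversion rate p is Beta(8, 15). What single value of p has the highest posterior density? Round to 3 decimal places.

Mode = (8−1)/(8+15−2) = 7/21 = 0.333.
Mean = 8/(8+15) = 8/23 = 0.348.
This is the posterior mode — the MAP estimate.

0.333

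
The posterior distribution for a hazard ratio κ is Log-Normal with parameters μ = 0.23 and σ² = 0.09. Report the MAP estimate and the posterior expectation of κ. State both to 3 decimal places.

Mode = exp(μ − σ²) = exp(0.14) = 1.150.
Mean = exp(μ + σ²/2) = exp(0.275) = 1.317.

MAP = 1.150, posterior mean = 1.317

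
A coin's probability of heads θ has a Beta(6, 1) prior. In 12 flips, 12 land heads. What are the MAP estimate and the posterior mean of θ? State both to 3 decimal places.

Posterior: Beta(6+12, 1+0) = Beta(18, 1).
Since β = 1 ≤ 1 and α > 1, the Beta density is monotone increasing on [0,1]; the mode is at 1.
Mean = 18/(18+1) = 0.947.

θ_MAP = 1.000, E[θ|data] = 0.947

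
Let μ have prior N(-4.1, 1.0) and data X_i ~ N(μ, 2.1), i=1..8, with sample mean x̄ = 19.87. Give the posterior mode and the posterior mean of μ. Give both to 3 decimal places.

Posterior for μ is Normal. Precision-weighted mean: (1/1.0·-4.1 + 8/2.1·19.87) / (1/1.0 + 8/2.1) = 14.886.
A Normal posterior is symmetric, so mode = mean.

posterior mode = 14.886, posterior mean = 14.886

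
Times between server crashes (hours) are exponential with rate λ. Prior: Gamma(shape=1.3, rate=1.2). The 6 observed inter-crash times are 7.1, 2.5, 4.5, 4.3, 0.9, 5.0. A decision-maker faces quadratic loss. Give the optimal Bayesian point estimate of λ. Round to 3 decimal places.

Σ times = 24.3. Posterior: Gamma(shape = 1.3+6 = 7.3, rate = 1.2+24.3 = 25.5).
Mode = (α−1)/β = 6.3/25.5 = 0.247.
Mean = α/β = 7.3/25.5 = 0.286.
Quadratic loss ⇒ the optimal estimator is the posterior mean.

0.286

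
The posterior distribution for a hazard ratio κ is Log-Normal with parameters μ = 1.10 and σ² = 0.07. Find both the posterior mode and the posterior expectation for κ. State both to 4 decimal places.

posterior mode = 2.8011, posterior expectation = 3.1112

Mode = exp(μ − σ²) = exp(1.03) = 2.8011.
Mean = exp(μ + σ²/2) = exp(1.135) = 3.1112.
Mean > mode: the posterior has a right tail.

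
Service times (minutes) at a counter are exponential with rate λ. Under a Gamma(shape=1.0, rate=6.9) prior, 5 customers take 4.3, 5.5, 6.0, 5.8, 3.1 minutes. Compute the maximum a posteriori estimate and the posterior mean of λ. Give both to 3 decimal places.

Σ times = 24.7. Posterior: Gamma(shape = 1.0+5 = 6.0, rate = 6.9+24.7 = 31.6).
Mode = (α−1)/β = 5.0/31.6 = 0.158.
Mean = α/β = 6.0/31.6 = 0.190.
Right-skewed posterior ⇒ mode < mean.

maximum a posteriori estimate = 0.158, posterior mean = 0.190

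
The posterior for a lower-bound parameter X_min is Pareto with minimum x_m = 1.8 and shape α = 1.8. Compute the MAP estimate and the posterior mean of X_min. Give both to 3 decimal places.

MAP = 1.800; posterior mean = 4.050

The Pareto density is strictly decreasing on [x_m, ∞), so the mode is x_m = 1.800.
Mean = α·x_m/(α−1) = 1.8·1.8/0.8 = 4.050.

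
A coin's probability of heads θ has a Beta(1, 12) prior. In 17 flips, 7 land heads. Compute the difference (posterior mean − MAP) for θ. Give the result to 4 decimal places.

Posterior: Beta(1+7, 12+10) = Beta(8, 22).
Mode = (8−1)/(8+22−2) = 7/28 = 0.2500.
Mean = 8/(8+22) = 8/30 = 0.2667.
Difference = 0.2667 − 0.2500 = 0.0167.
Mean > mode: the posterior has a right tail.

0.0167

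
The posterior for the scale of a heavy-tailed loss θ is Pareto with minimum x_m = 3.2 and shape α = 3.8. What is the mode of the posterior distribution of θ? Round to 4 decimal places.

3.2000

The Pareto density is strictly decreasing on [x_m, ∞), so the mode is x_m = 3.2000.
Mean = α·x_m/(α−1) = 3.8·3.2/2.8 = 4.3429.
This is the posterior mode — the MAP estimate.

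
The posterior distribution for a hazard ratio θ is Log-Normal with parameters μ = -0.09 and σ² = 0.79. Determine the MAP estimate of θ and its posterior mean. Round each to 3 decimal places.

MAP estimate = 0.415, posterior mean = 1.357

Mode = exp(μ − σ²) = exp(-0.88) = 0.415.
Mean = exp(μ + σ²/2) = exp(0.305) = 1.357.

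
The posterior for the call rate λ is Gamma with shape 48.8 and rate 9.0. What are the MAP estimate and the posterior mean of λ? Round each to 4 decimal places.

MAP: 5.3111. Posterior mean: 5.4222.

Mode = (α−1)/β = 47.8/9.0 = 5.3111.
Mean = α/β = 48.8/9.0 = 5.4222.
Mean > mode: the posterior has a right tail.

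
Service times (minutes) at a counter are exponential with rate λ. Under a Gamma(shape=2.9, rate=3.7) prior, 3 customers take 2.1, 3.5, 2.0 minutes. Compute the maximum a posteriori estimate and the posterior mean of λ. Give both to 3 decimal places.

Σ times = 7.6. Posterior: Gamma(shape = 2.9+3 = 5.9, rate = 3.7+7.6 = 11.3).
Mode = (α−1)/β = 4.9/11.3 = 0.434.
Mean = α/β = 5.9/11.3 = 0.522.

MAP = 0.434; posterior mean = 0.522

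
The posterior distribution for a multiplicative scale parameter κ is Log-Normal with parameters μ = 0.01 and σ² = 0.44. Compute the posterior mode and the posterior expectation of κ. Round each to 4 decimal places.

Mode = exp(μ − σ²) = exp(-0.43) = 0.6505.
Mean = exp(μ + σ²/2) = exp(0.230) = 1.2586.

κ_MAP = 0.6505, E[κ|data] = 1.2586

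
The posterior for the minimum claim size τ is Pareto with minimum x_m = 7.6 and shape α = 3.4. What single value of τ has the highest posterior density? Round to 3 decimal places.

The Pareto density is strictly decreasing on [x_m, ∞), so the mode is x_m = 7.600.
Mean = α·x_m/(α−1) = 3.4·7.6/2.4 = 10.767.
This is the posterior mode — the MAP estimate.

7.600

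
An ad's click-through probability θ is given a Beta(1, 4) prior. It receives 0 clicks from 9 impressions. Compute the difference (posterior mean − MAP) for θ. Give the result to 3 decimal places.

0.071

Posterior: Beta(1+0, 4+9) = Beta(1, 13).
Since α = 1 ≤ 1 and β > 1, the Beta density is monotone decreasing on [0,1]; the mode is at 0.
Mean = 1/(1+13) = 0.071.
Difference = 0.071 − 0.000 = 0.071.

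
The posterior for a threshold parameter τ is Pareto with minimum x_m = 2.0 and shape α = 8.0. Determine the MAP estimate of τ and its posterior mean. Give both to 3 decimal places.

The Pareto density is strictly decreasing on [x_m, ∞), so the mode is x_m = 2.000.
Mean = α·x_m/(α−1) = 8.0·2.0/7.0 = 2.286.

MAP = 2.000; posterior mean = 2.286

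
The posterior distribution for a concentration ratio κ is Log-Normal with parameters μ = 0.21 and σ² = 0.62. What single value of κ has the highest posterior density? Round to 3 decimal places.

0.664

Mode = exp(μ − σ²) = exp(-0.41) = 0.664.
Mean = exp(μ + σ²/2) = exp(0.520) = 1.682.
This is the posterior mode — the MAP estimate.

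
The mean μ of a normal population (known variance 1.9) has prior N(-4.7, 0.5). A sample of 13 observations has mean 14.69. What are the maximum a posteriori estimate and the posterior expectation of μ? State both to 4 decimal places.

MAP: 10.3042. Posterior mean: 10.3042.

Posterior for μ is Normal. Precision-weighted mean: (1/0.5·-4.7 + 13/1.9·14.69) / (1/0.5 + 13/1.9) = 10.3042.
A Normal posterior is symmetric, so mode = mean.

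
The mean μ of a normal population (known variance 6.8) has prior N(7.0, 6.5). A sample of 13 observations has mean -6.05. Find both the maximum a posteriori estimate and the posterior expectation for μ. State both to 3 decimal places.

μ_MAP = -5.078, E[μ|data] = -5.078

Posterior for μ is Normal. Precision-weighted mean: (1/6.5·7.0 + 13/6.8·-6.05) / (1/6.5 + 13/6.8) = -5.078.
A Normal posterior is symmetric, so mode = mean.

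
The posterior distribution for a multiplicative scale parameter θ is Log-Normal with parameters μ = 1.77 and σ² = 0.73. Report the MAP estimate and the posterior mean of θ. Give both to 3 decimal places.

MAP = 2.829, posterior mean = 8.457

Mode = exp(μ − σ²) = exp(1.04) = 2.829.
Mean = exp(μ + σ²/2) = exp(2.135) = 8.457.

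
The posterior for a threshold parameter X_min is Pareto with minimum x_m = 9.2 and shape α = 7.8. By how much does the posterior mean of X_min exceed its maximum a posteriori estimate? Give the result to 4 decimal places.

The Pareto density is strictly decreasing on [x_m, ∞), so the mode is x_m = 9.2000.
Mean = α·x_m/(α−1) = 7.8·9.2/6.8 = 10.5529.
Difference = 10.5529 − 9.2000 = 1.3529.
The posterior is right-skewed, so the mean exceeds the mode.

1.3529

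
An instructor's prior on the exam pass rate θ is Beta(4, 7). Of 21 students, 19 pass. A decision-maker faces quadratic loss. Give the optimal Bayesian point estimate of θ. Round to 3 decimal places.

Posterior: Beta(4+19, 7+2) = Beta(23, 9).
Mode = (23−1)/(23+9−2) = 22/30 = 0.733.
Mean = 23/(23+9) = 23/32 = 0.719.
Quadratic loss ⇒ the optimal estimator is the posterior mean.

0.719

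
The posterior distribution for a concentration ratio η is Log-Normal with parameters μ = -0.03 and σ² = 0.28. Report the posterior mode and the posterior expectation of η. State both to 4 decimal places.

MAP: 0.7334. Posterior mean: 1.1163.

Mode = exp(μ − σ²) = exp(-0.31) = 0.7334.
Mean = exp(μ + σ²/2) = exp(0.110) = 1.1163.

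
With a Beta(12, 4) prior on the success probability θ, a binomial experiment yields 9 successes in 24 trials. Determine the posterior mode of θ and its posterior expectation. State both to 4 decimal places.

Posterior: Beta(12+9, 4+15) = Beta(21, 19).
Mode = (21−1)/(21+19−2) = 20/38 = 0.5263.
Mean = 21/(21+19) = 21/40 = 0.5250.
Left-skewed posterior ⇒ mean < mode.

MAP: 0.5263. Posterior mean: 0.5250.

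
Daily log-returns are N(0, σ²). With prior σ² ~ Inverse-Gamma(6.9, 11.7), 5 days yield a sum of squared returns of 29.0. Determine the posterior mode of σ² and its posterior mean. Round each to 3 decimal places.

σ²_MAP = 2.519, E[σ²|data] = 3.119

Posterior: Inverse-Gamma(shape = 6.9+5/2 = 9.4, scale = 11.7+29.0/2 = 26.2).
Mode = β/(α+1) = 26.2/10.4 = 2.519.
Mean = β/(α−1) = 26.2/8.4 = 3.119.
The posterior is right-skewed, so the mean exceeds the mode.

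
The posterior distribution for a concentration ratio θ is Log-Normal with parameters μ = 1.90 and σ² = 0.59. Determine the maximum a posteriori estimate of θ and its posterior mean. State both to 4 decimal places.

Mode = exp(μ − σ²) = exp(1.31) = 3.7062.
Mean = exp(μ + σ²/2) = exp(2.195) = 8.9800.
The posterior is right-skewed, so the mean exceeds the mode.

MAP = 3.7062; posterior mean = 8.9800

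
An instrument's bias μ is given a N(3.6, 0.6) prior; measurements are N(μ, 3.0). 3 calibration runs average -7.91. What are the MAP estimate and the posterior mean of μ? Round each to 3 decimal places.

Posterior for μ is Normal. Precision-weighted mean: (1/0.6·3.6 + 3/3.0·-7.91) / (1/0.6 + 3/3.0) = -0.716.
A Normal posterior is symmetric, so mode = mean.

MAP = -0.716, posterior mean = -0.716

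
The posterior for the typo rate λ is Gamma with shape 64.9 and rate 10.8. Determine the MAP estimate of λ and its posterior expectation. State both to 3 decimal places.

Mode = (α−1)/β = 63.9/10.8 = 5.917.
Mean = α/β = 64.9/10.8 = 6.009.

MAP estimate = 5.917, posterior expectation = 6.009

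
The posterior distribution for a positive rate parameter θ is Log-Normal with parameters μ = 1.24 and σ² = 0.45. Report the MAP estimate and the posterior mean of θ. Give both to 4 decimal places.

MAP: 2.2034. Posterior mean: 4.3275.

Mode = exp(μ − σ²) = exp(0.79) = 2.2034.
Mean = exp(μ + σ²/2) = exp(1.465) = 4.3275.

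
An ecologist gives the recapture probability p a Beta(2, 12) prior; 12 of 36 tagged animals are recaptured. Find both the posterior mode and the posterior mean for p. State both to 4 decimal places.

MAP: 0.2708. Posterior mean: 0.2800.

Posterior: Beta(2+12, 12+24) = Beta(14, 36).
Mode = (14−1)/(14+36−2) = 13/48 = 0.2708.
Mean = 14/(14+36) = 14/50 = 0.2800.
Mean > mode: the posterior has a right tail.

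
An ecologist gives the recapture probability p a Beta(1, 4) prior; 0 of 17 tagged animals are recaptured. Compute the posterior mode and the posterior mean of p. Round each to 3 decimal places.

Posterior: Beta(1+0, 4+17) = Beta(1, 21).
Since α = 1 ≤ 1 and β > 1, the Beta density is monotone decreasing on [0,1]; the mode is at 0.
Mean = 1/(1+21) = 0.045.

MAP = 0.000; posterior mean = 0.045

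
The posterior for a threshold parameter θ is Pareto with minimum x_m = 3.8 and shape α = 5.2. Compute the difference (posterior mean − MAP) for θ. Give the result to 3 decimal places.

The Pareto density is strictly decreasing on [x_m, ∞), so the mode is x_m = 3.800.
Mean = α·x_m/(α−1) = 5.2·3.8/4.2 = 4.705.
Difference = 4.705 − 3.800 = 0.905.
The mean is pulled above the mode by the posterior's right skew.

0.905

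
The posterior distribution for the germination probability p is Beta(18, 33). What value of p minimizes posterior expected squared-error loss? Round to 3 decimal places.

Mode = (18−1)/(18+33−2) = 17/49 = 0.347.
Mean = 18/(18+33) = 18/51 = 0.353.
Squared-error loss ⇒ the optimal estimator is the posterior mean.

0.353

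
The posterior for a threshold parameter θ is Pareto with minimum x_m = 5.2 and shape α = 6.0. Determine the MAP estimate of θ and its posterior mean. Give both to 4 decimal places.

The Pareto density is strictly decreasing on [x_m, ∞), so the mode is x_m = 5.2000.
Mean = α·x_m/(α−1) = 6.0·5.2/5.0 = 6.2400.
Mean > mode: the posterior has a right tail.

MAP: 5.2000. Posterior mean: 6.2400.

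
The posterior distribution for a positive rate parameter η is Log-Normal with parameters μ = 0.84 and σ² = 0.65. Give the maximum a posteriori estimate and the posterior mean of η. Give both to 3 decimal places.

η_MAP = 1.209, E[η|data] = 3.206

Mode = exp(μ − σ²) = exp(0.19) = 1.209.
Mean = exp(μ + σ²/2) = exp(1.165) = 3.206.
Mean > mode: the posterior has a right tail.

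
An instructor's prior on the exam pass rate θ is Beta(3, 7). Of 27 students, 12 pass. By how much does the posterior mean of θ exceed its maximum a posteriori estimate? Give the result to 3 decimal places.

Posterior: Beta(3+12, 7+15) = Beta(15, 22).
Mode = (15−1)/(15+22−2) = 14/35 = 0.400.
Mean = 15/(15+22) = 15/37 = 0.405.
Difference = 0.405 − 0.400 = 0.005.

0.005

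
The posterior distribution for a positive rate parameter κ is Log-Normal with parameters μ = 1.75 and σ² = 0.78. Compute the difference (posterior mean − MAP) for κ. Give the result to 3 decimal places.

Mode = exp(μ − σ²) = exp(0.97) = 2.638.
Mean = exp(μ + σ²/2) = exp(2.140) = 8.499.
Difference = 8.499 − 2.638 = 5.861.
Right-skewed posterior ⇒ mode < mean.

5.861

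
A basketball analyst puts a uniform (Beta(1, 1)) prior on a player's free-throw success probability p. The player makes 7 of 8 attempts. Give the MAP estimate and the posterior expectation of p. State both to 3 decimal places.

Posterior: Beta(1+7, 1+1) = Beta(8, 2).
Mode = (8−1)/(8+2−2) = 7/8 = 0.875.
With a flat prior the MAP equals the MLE, 7/8.
Mean = 8/(8+2) = 8/10 = 0.800.

MAP = 0.875; posterior mean = 0.800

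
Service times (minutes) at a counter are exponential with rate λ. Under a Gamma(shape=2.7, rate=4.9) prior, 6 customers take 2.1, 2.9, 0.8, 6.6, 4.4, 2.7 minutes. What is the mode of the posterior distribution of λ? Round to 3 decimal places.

0.316

Σ times = 19.5. Posterior: Gamma(shape = 2.7+6 = 8.7, rate = 4.9+19.5 = 24.4).
Mode = (α−1)/β = 7.7/24.4 = 0.316.
Mean = α/β = 8.7/24.4 = 0.357.
This is the posterior mode — the MAP estimate.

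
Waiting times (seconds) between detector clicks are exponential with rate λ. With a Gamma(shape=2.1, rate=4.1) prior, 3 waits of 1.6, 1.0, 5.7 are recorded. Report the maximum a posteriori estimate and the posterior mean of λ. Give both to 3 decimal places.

Σ times = 8.3. Posterior: Gamma(shape = 2.1+3 = 5.1, rate = 4.1+8.3 = 12.4).
Mode = (α−1)/β = 4.1/12.4 = 0.331.
Mean = α/β = 5.1/12.4 = 0.411.

maximum a posteriori estimate = 0.331, posterior mean = 0.411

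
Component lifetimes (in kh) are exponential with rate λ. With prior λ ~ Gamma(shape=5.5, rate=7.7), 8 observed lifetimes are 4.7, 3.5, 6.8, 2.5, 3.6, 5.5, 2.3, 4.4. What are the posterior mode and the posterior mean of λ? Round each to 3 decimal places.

Σ times = 33.3. Posterior: Gamma(shape = 5.5+8 = 13.5, rate = 7.7+33.3 = 41.0).
Mode = (α−1)/β = 12.5/41.0 = 0.305.
Mean = α/β = 13.5/41.0 = 0.329.

MAP: 0.305. Posterior mean: 0.329.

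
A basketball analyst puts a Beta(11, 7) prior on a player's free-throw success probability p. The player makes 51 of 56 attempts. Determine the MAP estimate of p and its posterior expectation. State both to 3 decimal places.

MAP = 0.847; posterior mean = 0.838

Posterior: Beta(11+51, 7+5) = Beta(62, 12).
Mode = (62−1)/(62+12−2) = 61/72 = 0.847.
Mean = 62/(62+12) = 62/74 = 0.838.
Mode > mean: the posterior has a left tail.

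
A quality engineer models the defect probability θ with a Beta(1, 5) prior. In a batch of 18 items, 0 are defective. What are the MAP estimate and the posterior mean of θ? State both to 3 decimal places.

Posterior: Beta(1+0, 5+18) = Beta(1, 23).
Since α = 1 ≤ 1 and β > 1, the Beta density is monotone decreasing on [0,1]; the mode is at 0.
Mean = 1/(1+23) = 0.042.
The posterior is right-skewed, so the mean exceeds the mode.

MAP = 0.000; posterior mean = 0.042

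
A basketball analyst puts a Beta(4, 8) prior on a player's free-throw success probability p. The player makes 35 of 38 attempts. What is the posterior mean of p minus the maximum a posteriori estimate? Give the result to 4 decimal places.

-0.0117

Posterior: Beta(4+35, 8+3) = Beta(39, 11).
Mode = (39−1)/(39+11−2) = 38/48 = 0.7917.
Mean = 39/(39+11) = 39/50 = 0.7800.
Difference = 0.7800 − 0.7917 = -0.0117.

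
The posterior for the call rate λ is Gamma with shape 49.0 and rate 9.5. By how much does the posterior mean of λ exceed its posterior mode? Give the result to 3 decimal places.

Mode = (α−1)/β = 48.0/9.5 = 5.053.
Mean = α/β = 49.0/9.5 = 5.158.
Difference = 5.158 − 5.053 = 0.105.
Right-skewed posterior ⇒ mode < mean.

0.105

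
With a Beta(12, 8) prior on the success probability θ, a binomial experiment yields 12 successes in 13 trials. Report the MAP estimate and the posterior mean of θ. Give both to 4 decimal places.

Posterior: Beta(12+12, 8+1) = Beta(24, 9).
Mode = (24−1)/(24+9−2) = 23/31 = 0.7419.
Mean = 24/(24+9) = 24/33 = 0.7273.

MAP = 0.7419, posterior mean = 0.7273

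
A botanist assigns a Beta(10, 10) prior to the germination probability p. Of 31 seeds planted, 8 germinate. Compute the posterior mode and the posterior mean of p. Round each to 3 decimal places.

MAP: 0.347. Posterior mean: 0.353.

Posterior: Beta(10+8, 10+23) = Beta(18, 33).
Mode = (18−1)/(18+33−2) = 17/49 = 0.347.
Mean = 18/(18+33) = 18/51 = 0.353.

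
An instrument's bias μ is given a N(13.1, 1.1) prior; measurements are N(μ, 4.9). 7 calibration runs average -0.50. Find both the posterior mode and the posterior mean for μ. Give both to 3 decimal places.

Posterior for μ is Normal. Precision-weighted mean: (1/1.1·13.1 + 7/4.9·-0.50) / (1/1.1 + 7/4.9) = 4.789.
A Normal posterior is symmetric, so mode = mean.

μ_MAP = 4.789, E[μ|data] = 4.789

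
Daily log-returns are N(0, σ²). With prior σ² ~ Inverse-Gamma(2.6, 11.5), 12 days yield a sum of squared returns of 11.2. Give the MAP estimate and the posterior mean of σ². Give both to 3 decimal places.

MAP estimate = 1.781, posterior mean = 2.250

Posterior: Inverse-Gamma(shape = 2.6+12/2 = 8.6, scale = 11.5+11.2/2 = 17.1).
Mode = β/(α+1) = 17.1/9.6 = 1.781.
Mean = β/(α−1) = 17.1/7.6 = 2.250.
The posterior is right-skewed, so the mean exceeds the mode.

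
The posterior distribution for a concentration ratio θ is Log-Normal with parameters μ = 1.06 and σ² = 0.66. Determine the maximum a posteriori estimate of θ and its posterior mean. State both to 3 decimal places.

Mode = exp(μ − σ²) = exp(0.40) = 1.492.
Mean = exp(μ + σ²/2) = exp(1.390) = 4.015.
The posterior is right-skewed, so the mean exceeds the mode.

MAP = 1.492, posterior mean = 4.015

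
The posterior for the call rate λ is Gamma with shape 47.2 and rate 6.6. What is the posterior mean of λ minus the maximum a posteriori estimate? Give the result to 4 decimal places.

0.1515

Mode = (α−1)/β = 46.2/6.6 = 7.0000.
Mean = α/β = 47.2/6.6 = 7.1515.
Difference = 7.1515 − 7.0000 = 0.1515.
Mean > mode: the posterior has a right tail.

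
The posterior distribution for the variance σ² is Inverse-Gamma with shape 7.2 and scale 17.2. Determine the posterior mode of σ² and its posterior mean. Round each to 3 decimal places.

Mode = β/(α+1) = 17.2/8.2 = 2.098.
Mean = β/(α−1) = 17.2/6.2 = 2.774.

MAP = 2.098; posterior mean = 2.774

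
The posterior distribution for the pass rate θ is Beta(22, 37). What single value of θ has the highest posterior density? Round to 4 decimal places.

Mode = (22−1)/(22+37−2) = 21/57 = 0.3684.
Mean = 22/(22+37) = 22/59 = 0.3729.
This is the posterior mode — the MAP estimate.

0.3684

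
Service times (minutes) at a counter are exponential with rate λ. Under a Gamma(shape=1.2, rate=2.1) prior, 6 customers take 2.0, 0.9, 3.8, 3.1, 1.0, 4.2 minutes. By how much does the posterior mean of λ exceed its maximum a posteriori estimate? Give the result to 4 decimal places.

Σ times = 15.0. Posterior: Gamma(shape = 1.2+6 = 7.2, rate = 2.1+15.0 = 17.1).
Mode = (α−1)/β = 6.2/17.1 = 0.3626.
Mean = α/β = 7.2/17.1 = 0.4211.
Difference = 0.4211 − 0.3626 = 0.0585.
Right-skewed posterior ⇒ mode < mean.

0.0585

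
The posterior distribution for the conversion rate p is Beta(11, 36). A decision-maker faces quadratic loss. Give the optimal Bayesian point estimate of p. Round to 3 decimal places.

0.234

Mode = (11−1)/(11+36−2) = 10/45 = 0.222.
Mean = 11/(11+36) = 11/47 = 0.234.
Quadratic loss ⇒ the optimal estimator is the posterior mean.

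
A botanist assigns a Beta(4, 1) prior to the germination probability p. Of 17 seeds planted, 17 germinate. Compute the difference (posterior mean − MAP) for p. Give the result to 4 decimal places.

-0.0455

Posterior: Beta(4+17, 1+0) = Beta(21, 1).
Since β = 1 ≤ 1 and α > 1, the Beta density is monotone increasing on [0,1]; the mode is at 1.
Mean = 21/(21+1) = 0.9545.
Difference = 0.9545 − 1.0000 = -0.0455.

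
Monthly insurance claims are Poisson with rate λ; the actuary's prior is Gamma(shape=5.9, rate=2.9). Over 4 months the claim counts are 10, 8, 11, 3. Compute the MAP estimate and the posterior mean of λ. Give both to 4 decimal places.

λ_MAP = 5.3478, E[λ|data] = 5.4928

Σ counts = 32. Posterior: Gamma(shape = 5.9+32 = 37.9, rate = 2.9+4 = 6.9).
Mode = (α−1)/β = 36.9/6.9 = 5.3478.
Mean = α/β = 37.9/6.9 = 5.4928.
The posterior is right-skewed, so the mean exceeds the mode.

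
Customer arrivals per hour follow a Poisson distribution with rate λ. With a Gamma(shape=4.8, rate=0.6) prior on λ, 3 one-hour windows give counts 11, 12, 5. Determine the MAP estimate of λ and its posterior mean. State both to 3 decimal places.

Σ counts = 28. Posterior: Gamma(shape = 4.8+28 = 32.8, rate = 0.6+3 = 3.6).
Mode = (α−1)/β = 31.8/3.6 = 8.833.
Mean = α/β = 32.8/3.6 = 9.111.
The posterior is right-skewed, so the mean exceeds the mode.

MAP = 8.833; posterior mean = 9.111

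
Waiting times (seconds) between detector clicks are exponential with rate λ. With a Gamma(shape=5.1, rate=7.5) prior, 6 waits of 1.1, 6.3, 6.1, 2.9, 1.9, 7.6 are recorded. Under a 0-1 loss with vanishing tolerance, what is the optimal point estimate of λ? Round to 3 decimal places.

0.302

Σ times = 25.9. Posterior: Gamma(shape = 5.1+6 = 11.1, rate = 7.5+25.9 = 33.4).
Mode = (α−1)/β = 10.1/33.4 = 0.302.
Mean = α/β = 11.1/33.4 = 0.332.
This is the posterior mode — the MAP estimate.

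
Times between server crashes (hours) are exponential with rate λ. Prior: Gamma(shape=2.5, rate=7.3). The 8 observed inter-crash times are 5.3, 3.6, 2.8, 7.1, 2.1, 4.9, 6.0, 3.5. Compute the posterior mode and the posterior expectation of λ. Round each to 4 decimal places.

MAP: 0.2230. Posterior mean: 0.2465.

Σ times = 35.3. Posterior: Gamma(shape = 2.5+8 = 10.5, rate = 7.3+35.3 = 42.6).
Mode = (α−1)/β = 9.5/42.6 = 0.2230.
Mean = α/β = 10.5/42.6 = 0.2465.
The posterior is right-skewed, so the mean exceeds the mode.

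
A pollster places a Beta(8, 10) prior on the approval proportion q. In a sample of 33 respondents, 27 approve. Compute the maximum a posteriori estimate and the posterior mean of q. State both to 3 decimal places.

MAP = 0.694; posterior mean = 0.686

Posterior: Beta(8+27, 10+6) = Beta(35, 16).
Mode = (35−1)/(35+16−2) = 34/49 = 0.694.
Mean = 35/(35+16) = 35/51 = 0.686.
Left-skewed posterior ⇒ mean < mode.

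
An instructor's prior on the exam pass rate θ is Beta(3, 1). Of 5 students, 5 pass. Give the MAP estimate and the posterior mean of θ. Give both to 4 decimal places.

MAP = 1.0000; posterior mean = 0.8889

Posterior: Beta(3+5, 1+0) = Beta(8, 1).
Since β = 1 ≤ 1 and α > 1, the Beta density is monotone increasing on [0,1]; the mode is at 1.
Mean = 8/(8+1) = 0.8889.
The mean is pulled below the mode by the posterior's left skew.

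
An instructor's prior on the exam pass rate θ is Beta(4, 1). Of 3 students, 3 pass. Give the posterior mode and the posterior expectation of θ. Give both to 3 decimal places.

Posterior: Beta(4+3, 1+0) = Beta(7, 1).
Since β = 1 ≤ 1 and α > 1, the Beta density is monotone increasing on [0,1]; the mode is at 1.
Mean = 7/(7+1) = 0.875.

MAP = 1.000; posterior mean = 0.875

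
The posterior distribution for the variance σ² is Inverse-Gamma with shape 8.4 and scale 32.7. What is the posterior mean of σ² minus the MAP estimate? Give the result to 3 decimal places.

0.940

Mode = β/(α+1) = 32.7/9.4 = 3.479.
Mean = β/(α−1) = 32.7/7.4 = 4.419.
Difference = 4.419 − 3.479 = 0.940.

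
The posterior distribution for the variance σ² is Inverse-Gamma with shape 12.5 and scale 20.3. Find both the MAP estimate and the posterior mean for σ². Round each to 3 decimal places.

Mode = β/(α+1) = 20.3/13.5 = 1.504.
Mean = β/(α−1) = 20.3/11.5 = 1.765.
The mean is pulled above the mode by the posterior's right skew.

MAP = 1.504; posterior mean = 1.765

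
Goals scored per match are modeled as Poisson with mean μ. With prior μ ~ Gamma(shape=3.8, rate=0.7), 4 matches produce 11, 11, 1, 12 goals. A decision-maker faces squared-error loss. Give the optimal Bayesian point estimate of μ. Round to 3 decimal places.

8.255

Σ counts = 35. Posterior: Gamma(shape = 3.8+35 = 38.8, rate = 0.7+4 = 4.7).
Mode = (α−1)/β = 37.8/4.7 = 8.043.
Mean = α/β = 38.8/4.7 = 8.255.
Squared-error loss ⇒ the optimal estimator is the posterior mean.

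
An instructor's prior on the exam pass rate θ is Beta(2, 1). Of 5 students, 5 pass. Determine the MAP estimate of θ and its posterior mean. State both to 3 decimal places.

MAP: 1.000. Posterior mean: 0.875.

Posterior: Beta(2+5, 1+0) = Beta(7, 1).
Since β = 1 ≤ 1 and α > 1, the Beta density is monotone increasing on [0,1]; the mode is at 1.
Mean = 7/(7+1) = 0.875.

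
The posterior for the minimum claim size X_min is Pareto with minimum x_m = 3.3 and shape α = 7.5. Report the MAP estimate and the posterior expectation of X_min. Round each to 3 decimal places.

The Pareto density is strictly decreasing on [x_m, ∞), so the mode is x_m = 3.300.
Mean = α·x_m/(α−1) = 7.5·3.3/6.5 = 3.808.

MAP = 3.300, posterior mean = 3.808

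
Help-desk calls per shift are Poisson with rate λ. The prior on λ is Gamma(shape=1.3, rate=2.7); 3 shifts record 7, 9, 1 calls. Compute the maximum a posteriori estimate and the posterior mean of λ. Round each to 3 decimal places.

MAP = 3.035, posterior mean = 3.211

Σ counts = 17. Posterior: Gamma(shape = 1.3+17 = 18.3, rate = 2.7+3 = 5.7).
Mode = (α−1)/β = 17.3/5.7 = 3.035.
Mean = α/β = 18.3/5.7 = 3.211.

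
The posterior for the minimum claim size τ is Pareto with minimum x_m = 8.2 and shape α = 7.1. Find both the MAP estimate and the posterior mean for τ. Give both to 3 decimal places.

The Pareto density is strictly decreasing on [x_m, ∞), so the mode is x_m = 8.200.
Mean = α·x_m/(α−1) = 7.1·8.2/6.1 = 9.544.

MAP estimate = 8.200, posterior mean = 9.544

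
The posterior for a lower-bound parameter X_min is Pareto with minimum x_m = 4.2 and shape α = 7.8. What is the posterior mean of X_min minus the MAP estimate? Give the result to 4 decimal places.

0.6176

The Pareto density is strictly decreasing on [x_m, ∞), so the mode is x_m = 4.2000.
Mean = α·x_m/(α−1) = 7.8·4.2/6.8 = 4.8176.
Difference = 4.8176 − 4.2000 = 0.6176.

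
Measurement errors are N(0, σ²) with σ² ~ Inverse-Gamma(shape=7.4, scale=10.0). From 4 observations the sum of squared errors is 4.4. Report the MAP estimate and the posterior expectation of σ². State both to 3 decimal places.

MAP = 1.173; posterior mean = 1.452

Posterior: Inverse-Gamma(shape = 7.4+4/2 = 9.4, scale = 10.0+4.4/2 = 12.2).
Mode = β/(α+1) = 12.2/10.4 = 1.173.
Mean = β/(α−1) = 12.2/8.4 = 1.452.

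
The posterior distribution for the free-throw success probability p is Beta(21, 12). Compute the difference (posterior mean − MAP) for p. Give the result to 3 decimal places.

-0.009

Mode = (21−1)/(21+12−2) = 20/31 = 0.645.
Mean = 21/(21+12) = 21/33 = 0.636.
Difference = 0.636 − 0.645 = -0.009.
Mode > mean: the posterior has a left tail.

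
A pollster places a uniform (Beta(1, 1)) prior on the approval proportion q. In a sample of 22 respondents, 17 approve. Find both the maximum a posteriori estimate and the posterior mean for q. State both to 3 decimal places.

Posterior: Beta(1+17, 1+5) = Beta(18, 6).
Mode = (18−1)/(18+6−2) = 17/22 = 0.773.
Mean = 18/(18+6) = 18/24 = 0.750.
Left-skewed posterior ⇒ mean < mode.

q_MAP = 0.773, E[q|data] = 0.750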